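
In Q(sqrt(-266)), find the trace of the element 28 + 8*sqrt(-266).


Tr(a + b*sqrt(d)) = (a + b*sqrt(d)) + (a - b*sqrt(d)) = 2a
= 2 * (28)
= 56

56


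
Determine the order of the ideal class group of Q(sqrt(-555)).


K = Q(sqrt(-555)). d mod 4 = 1, so D = disc(K) = d = -555
h(K) equals the number of primitive reduced positive-definite forms (a, b, c) = a*x^2 + b*x*y + c*y^2 with b^2 - 4ac = D,
where reduced means |b| <= a <= c, with b >= 0 whenever |b| = a or a = c, and primitive means gcd(a, b, c) = 1.
Reduced forces 3a^2 <= |D| = 555, so 1 <= a <= 13; b must have the parity of D, and c = (b^2 - D)/(4a) must be an integer >= a.
Enumerate a = 1..13, b in [-a, a]:
  a=1: (1, 1, 139)  [1]
  a=2: none
  a=3: (3, 3, 47)  [1]
  a=4: none
  a=5: (5, 5, 29)  [1]
  a=6..12: none
  a=13: (13, 11, 13)  [1]
Total reduced forms: 1 + 1 + 1 + 1 = 4
h = 4

4


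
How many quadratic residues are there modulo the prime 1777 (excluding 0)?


For prime p, the number of non-zero quadratic residues is (p-1)/2.
= (1777-1)/2
= 888

888


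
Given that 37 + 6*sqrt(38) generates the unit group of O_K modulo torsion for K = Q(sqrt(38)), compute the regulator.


epsilon = 37 + 6*sqrt(38)
= 73.9865
R = ln(73.9865)
= 4.3039

4.3039


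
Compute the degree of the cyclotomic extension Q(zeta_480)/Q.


The degree equals Euler's totient phi(480).
480 = 2^5 * 3 * 5
phi(480) = 128

128


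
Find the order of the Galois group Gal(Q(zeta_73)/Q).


|Gal(Q(zeta_73)/Q)| = phi(73)
= 72

72


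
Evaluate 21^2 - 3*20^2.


x^2 - d*y^2
= 21^2 - 3*20^2
= 441 - 1200
= -759

-759


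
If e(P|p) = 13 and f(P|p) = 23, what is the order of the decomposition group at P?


|D_P| = e * f
= 13 * 23
= 299

299


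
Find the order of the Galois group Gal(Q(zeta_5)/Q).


|Gal(Q(zeta_5)/Q)| = phi(5)
= 4

4


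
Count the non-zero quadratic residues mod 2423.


For prime p, the number of non-zero quadratic residues is (p-1)/2.
= (2423-1)/2
= 1211

1211


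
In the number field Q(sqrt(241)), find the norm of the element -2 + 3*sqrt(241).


N(a + b*sqrt(d)) = a^2 - d*b^2
= (-2)^2 - (241)*(3)^2
= 4 - 2169
= -2165

-2165


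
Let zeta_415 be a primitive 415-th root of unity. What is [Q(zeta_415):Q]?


The degree equals Euler's totient phi(415).
415 = 5 * 83
phi(415) = 328

328


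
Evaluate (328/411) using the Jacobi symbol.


Compute (328/411) via quadratic reciprocity:
  pull out 2: (2/411) = -1  (since 411 mod 8 = 3)
  pull out 2: (2/411) = -1  (since 411 mod 8 = 3)
  pull out 2: (2/411) = -1  (since 411 mod 8 = 3)
  reciprocity: (41/411) -> +(411/41)
  reduce: (1/41)
  (1/41) = 1
Product of signs = -1

-1


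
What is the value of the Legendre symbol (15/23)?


p = 23 is prime, so compute (15/23) with the reciprocity algorithm (Jacobi-symbol steps: pull out 2s via (2/n), flip via reciprocity, reduce):
  reciprocity: (15/23) -> -(23/15)
  reduce: (8/15)
  pull out 2: (2/15) = +1  (since 15 mod 8 = 7)
  pull out 2: (2/15) = +1  (since 15 mod 8 = 7)
  pull out 2: (2/15) = +1  (since 15 mod 8 = 7)
  (1/15) = 1
Product of signs = -1
(15/23) = -1

-1


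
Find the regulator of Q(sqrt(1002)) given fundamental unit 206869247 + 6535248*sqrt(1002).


epsilon = 206869247 + 6535248*sqrt(1002)
= 4.1374e+08
R = ln(4.1374e+08)
= 19.8407

19.8407


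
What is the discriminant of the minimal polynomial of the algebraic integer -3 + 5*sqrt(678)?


The element -3 + 5*sqrt(678) has minimal polynomial:
x^2 + 6*x - 16941
Discriminant = (6)^2 - 4*(-16941)
= 36 + 67764
= 67800

67800


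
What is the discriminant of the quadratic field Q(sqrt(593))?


For K = Q(sqrt(d)) with d squarefree: disc(K) = d if d = 1 mod 4, and disc(K) = 4d if d = 2 or 3 mod 4.
Here d = 593, and d mod 4 = 1.
d = 1 mod 4 (O_K = Z[(1+sqrt(d))/2]), so disc(K) = d = 593

593


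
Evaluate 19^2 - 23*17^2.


x^2 - d*y^2
= 19^2 - 23*17^2
= 361 - 6647
= -6286

-6286


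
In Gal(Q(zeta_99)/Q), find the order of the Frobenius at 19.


The Frobenius at p in Gal(Q(zeta_n)/Q) = (Z/nZ)* is the class of p, so its order is ord_99(19), the smallest k >= 1 with 19^k = 1 mod 99.
n = 99 = 3^2 * 11, phi(99) = 60; the order divides phi(n).
Divisors of 60: 1, 2, 3, 4, 5, 6, 10, 12, 15, 20, 30, 60
Repeated squaring mod 99: 19^1 = 19, 19^2 = 64, 19^4 = 37, 19^8 = 82, 19^16 = 91, 19^32 = 64
Test divisors in increasing order:
  k=1: 19^1 = 19 mod 99
  k=2: 19^2 = 64 mod 99
  k=3: 19^3 = 64 * 19 = 28 mod 99
  k=4: 19^4 = 37 mod 99
  k=5: 19^5 = 37 * 19 = 10 mod 99
  k=6: 19^6 = 37 * 64 = 91 mod 99
  k=10: 19^10 = 82 * 64 = 1 mod 99  <- first divisor giving 1
Order = 10

10


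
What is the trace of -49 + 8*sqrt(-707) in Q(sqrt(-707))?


Tr(a + b*sqrt(d)) = (a + b*sqrt(d)) + (a - b*sqrt(d)) = 2a
= 2 * (-49)
= -98

-98


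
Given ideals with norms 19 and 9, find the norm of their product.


N(IJ) = N(I) * N(J)
= 19 * 9
= 171

171


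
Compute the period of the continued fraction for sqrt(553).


Run the CF algorithm for sqrt(553).
a_0 = floor(sqrt(553)) = 23; set m_0=0, q_0=1.
Recurrence: m' = q*a - m,  q' = (d - m'^2)/q,  a' = floor((a_0 + m')/q').
  step 1: m=23, q=24, a=1
  step 2: m=1, q=23, a=1
  step 3: m=22, q=3, a=15
  step 4: m=23, q=8, a=5
  step 5: m=17, q=33, a=1
  step 6: m=16, q=9, a=4
  step 7: m=20, q=17, a=2
  step 8: m=14, q=21, a=1
  step 9: m=7, q=24, a=1
  step 10: m=17, q=11, a=3
  step 11: m=16, q=27, a=1
  step 12: m=11, q=16, a=2
  step 13: m=21, q=7, a=6
  step 14: m=21, q=16, a=2
  step 15: m=11, q=27, a=1
  step 16: m=16, q=11, a=3
  step 17: m=17, q=24, a=1
  step 18: m=7, q=21, a=1
  step 19: m=14, q=17, a=2
  step 20: m=20, q=9, a=4
  step 21: m=16, q=33, a=1
  step 22: m=17, q=8, a=5
  step 23: m=23, q=3, a=15
  step 24: m=22, q=23, a=1
  step 25: m=1, q=24, a=1
  step 26: m=23, q=1, a=46
a_26 = 2*a_0 = 46, so the period closes here.
sqrt(553) = [23; 1, 1, 15, 5, 1, 4, 2, 1, 1, 3, 1, 2, 6, 2, 1, 3, 1, 1, 2, 4, 1, 5, 15, 1, 1, 46]
Period length = 26

26


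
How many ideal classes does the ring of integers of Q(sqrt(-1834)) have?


K = Q(sqrt(-1834)). d mod 4 = 2, so D = disc(K) = 4d = -7336
h(K) equals the number of primitive reduced positive-definite forms (a, b, c) = a*x^2 + b*x*y + c*y^2 with b^2 - 4ac = D,
where reduced means |b| <= a <= c, with b >= 0 whenever |b| = a or a = c, and primitive means gcd(a, b, c) = 1.
Reduced forces 3a^2 <= |D| = 7336, so 1 <= a <= 49; b must have the parity of D, and c = (b^2 - D)/(4a) must be an integer >= a.
Enumerate a = 1..49, b in [-a, a]:
  a=1: (1, 0, 1834)  [1]
  a=2: (2, 0, 917)  [1]
  a=3..4: none
  a=5: (5, -2, 367), (5, 2, 367)  [2]
  a=6: none
  a=7: (7, 0, 262)  [1]
  a=8..9: none
  a=10: (10, -8, 185), (10, 8, 185)  [2]
  a=11: (11, -10, 169), (11, 10, 169)  [2]
  a=12: none
  a=13: (13, -10, 143), (13, 10, 143)  [2]
  a=14: (14, 0, 131)  [1]
  a=15..16: none
  a=17: (17, -12, 110), (17, 12, 110)  [2]
  a=18: none
  a=19: (19, -6, 97), (19, 6, 97)  [2]
  a=20..21: none
  a=22: (22, -12, 85), (22, 12, 85)  [2]
  a=23: (23, -22, 85), (23, 22, 85)  [2]
  a=24: none
  a=25: (25, -8, 74), (25, 8, 74)  [2]
  a=26: (26, -16, 73), (26, 16, 73)  [2]
  a=27..28: none
  a=29: (29, -28, 70), (29, 28, 70)  [2]
  a=30..33: none
  a=34: (34, -12, 55), (34, 12, 55)  [2]
  a=35: (35, -28, 58), (35, 28, 58)  [2]
  a=36: none
  a=37: (37, -8, 50), (37, 8, 50)  [2]
  a=38: (38, -32, 55), (38, 32, 55)  [2]
  a=39..42: none
  a=43: (43, -24, 46), (43, 24, 46)  [2]
  a=44..49: none
Total reduced forms: 1 + 1 + 2 + 1 + 2 + 2 + 2 + 1 + 2 + 2 + 2 + 2 + 2 + 2 + 2 + 2 + 2 + 2 + 2 + 2 = 36
h = 36

36


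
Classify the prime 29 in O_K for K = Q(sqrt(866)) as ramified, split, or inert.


K = Q(sqrt(866)). Since d mod 4 = 2, disc(K) = 3464.
Check p | disc: 3464 mod 29 = 13.
p does not divide disc. Compute Legendre symbol (d/p):
25^((29-1)/2) mod 29 = 1
(d/p) = 1, so p splits: (p) = P*P' with e=1, f=1, g=2.
Therefore p is split.

split


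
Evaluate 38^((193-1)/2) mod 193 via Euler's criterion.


p = 193 is prime and the exponent is (p-1)/2 = 96, so by Euler's criterion 38^96 = (38/193) = +1 or -1 mod 193.
Compute by square-and-multiply:
  96 = 64 + 32 (binary 1100000)
  Repeated squaring mod 193: 38^1 = 38, 38^2 = 93, 38^4 = 157, 38^8 = 138, 38^16 = 130, 38^32 = 109, 38^64 = 108
  38^96 = 38^64 * 38^32 = 108 * 109 mod 193
    108 * 109 = 11772 = 192 mod 193
  38^96 = 192 mod 193
Result 192 = p - 1 = -1 mod 193: 38 is a quadratic non-residue mod 193. As a residue in [0, p-1] the value is 192.
38^96 mod 193 = 192

192


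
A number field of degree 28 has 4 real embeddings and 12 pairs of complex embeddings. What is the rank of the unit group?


By Dirichlet's unit theorem:
rank = r1 + r2 - 1
= 4 + 12 - 1
= 15

15


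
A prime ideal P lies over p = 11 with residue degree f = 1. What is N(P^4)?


N(P^a) = p^(a*f)
= 11^(4*1)
= 11^4
= 14641

14641


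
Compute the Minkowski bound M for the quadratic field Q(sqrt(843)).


d = 843, d mod 4 = 3, so disc(K) = 4d = 3372; |disc(K)| = 3372
Real quadratic field, so n = 2, s = r2 = 0, r1 = 2
M = (n!/n^n) * (4/pi)^s * sqrt(|disc(K)|) = (2!/2^2) * (4/pi)^0 * sqrt(3372)
= 0.5 * 1.000000 * 58.068925
= 29.0345

29.0345


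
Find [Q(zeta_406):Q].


The degree equals Euler's totient phi(406).
406 = 2 * 7 * 29
phi(406) = 168

168


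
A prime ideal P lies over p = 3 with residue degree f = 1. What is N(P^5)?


N(P^a) = p^(a*f)
= 3^(5*1)
= 3^5
= 243

243


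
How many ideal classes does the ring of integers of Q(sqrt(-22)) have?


K = Q(sqrt(-22)). d mod 4 = 2, so D = disc(K) = 4d = -88
h(K) equals the number of primitive reduced positive-definite forms (a, b, c) = a*x^2 + b*x*y + c*y^2 with b^2 - 4ac = D,
where reduced means |b| <= a <= c, with b >= 0 whenever |b| = a or a = c, and primitive means gcd(a, b, c) = 1.
Reduced forces 3a^2 <= |D| = 88, so 1 <= a <= 5; b must have the parity of D, and c = (b^2 - D)/(4a) must be an integer >= a.
Enumerate a = 1..5, b in [-a, a]:
  a=1: (1, 0, 22)  [1]
  a=2: (2, 0, 11)  [1]
  a=3..5: none
Total reduced forms: 1 + 1 = 2
h = 2

2


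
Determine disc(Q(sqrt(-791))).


For K = Q(sqrt(d)) with d squarefree: disc(K) = d if d = 1 mod 4, and disc(K) = 4d if d = 2 or 3 mod 4.
Here d = -791, and d mod 4 = 1.
d = 1 mod 4 (O_K = Z[(1+sqrt(d))/2]), so disc(K) = d = -791

-791


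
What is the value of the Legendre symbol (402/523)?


p = 523 is prime, so compute (402/523) with the reciprocity algorithm (Jacobi-symbol steps: pull out 2s via (2/n), flip via reciprocity, reduce):
  pull out 2: (2/523) = -1  (since 523 mod 8 = 3)
  reciprocity: (201/523) -> +(523/201)
  reduce: (121/201)
  reciprocity: (121/201) -> +(201/121)
  reduce: (80/121)
  pull out 2: (2/121) = +1  (since 121 mod 8 = 1)
  pull out 2: (2/121) = +1  (since 121 mod 8 = 1)
  pull out 2: (2/121) = +1  (since 121 mod 8 = 1)
  pull out 2: (2/121) = +1  (since 121 mod 8 = 1)
  reciprocity: (5/121) -> +(121/5)
  reduce: (1/5)
  (1/5) = 1
Product of signs = -1
(402/523) = -1

-1


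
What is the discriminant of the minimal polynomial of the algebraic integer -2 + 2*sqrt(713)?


The element -2 + 2*sqrt(713) has minimal polynomial:
x^2 + 4*x - 2848
Discriminant = (4)^2 - 4*(-2848)
= 16 + 11392
= 11408

11408


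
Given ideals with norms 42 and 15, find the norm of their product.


N(IJ) = N(I) * N(J)
= 42 * 15
= 630

630


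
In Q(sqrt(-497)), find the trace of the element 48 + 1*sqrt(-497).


Tr(a + b*sqrt(d)) = (a + b*sqrt(d)) + (a - b*sqrt(d)) = 2a
= 2 * (48)
= 96

96


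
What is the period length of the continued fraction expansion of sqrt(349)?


Run the CF algorithm for sqrt(349).
a_0 = floor(sqrt(349)) = 18; set m_0=0, q_0=1.
Recurrence: m' = q*a - m,  q' = (d - m'^2)/q,  a' = floor((a_0 + m')/q').
  step 1: m=18, q=25, a=1
  step 2: m=7, q=12, a=2
  step 3: m=17, q=5, a=7
  step 4: m=18, q=5, a=7
  step 5: m=17, q=12, a=2
  step 6: m=7, q=25, a=1
  step 7: m=18, q=1, a=36
a_7 = 2*a_0 = 36, so the period closes here.
sqrt(349) = [18; 1, 2, 7, 7, 2, 1, 36]
Period length = 7

7


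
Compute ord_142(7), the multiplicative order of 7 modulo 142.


We want ord_142(7), the smallest k >= 1 with 7^k = 1 mod 142.
n = 142 = 2 * 71, phi(142) = 70; the order divides phi(n).
Divisors of 70: 1, 2, 5, 7, 10, 14, 35, 70
Repeated squaring mod 142: 7^1 = 7, 7^2 = 49, 7^4 = 129, 7^8 = 27, 7^16 = 19, 7^32 = 77, 7^64 = 107
Test divisors in increasing order:
  k=1: 7^1 = 7 mod 142
  k=2: 7^2 = 49 mod 142
  k=5: 7^5 = 129 * 7 = 51 mod 142
  k=7: 7^7 = 129 * 49 * 7 = 85 mod 142
  k=10: 7^10 = 27 * 49 = 45 mod 142
  k=14: 7^14 = 27 * 129 * 49 = 125 mod 142
  k=35: 7^35 = 77 * 49 * 7 = 141 mod 142
  k=70: 7^70 = 107 * 129 * 49 = 1 mod 142  <- first divisor giving 1
Order = 70

70


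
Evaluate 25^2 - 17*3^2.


x^2 - d*y^2
= 25^2 - 17*3^2
= 625 - 153
= 472

472


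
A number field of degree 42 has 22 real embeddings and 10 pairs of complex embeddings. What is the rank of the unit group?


By Dirichlet's unit theorem:
rank = r1 + r2 - 1
= 22 + 10 - 1
= 31

31


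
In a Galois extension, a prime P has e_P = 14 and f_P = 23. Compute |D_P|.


|D_P| = e * f
= 14 * 23
= 322

322


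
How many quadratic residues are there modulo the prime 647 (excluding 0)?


For prime p, the number of non-zero quadratic residues is (p-1)/2.
= (647-1)/2
= 323

323


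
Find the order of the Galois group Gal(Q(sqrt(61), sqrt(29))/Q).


The 2 square roots of distinct primes are multiplicatively independent over Q,
so [K:Q] = 2^2 and Gal(K/Q) is isomorphic to (Z/2Z)^2.
|Gal| = 2^2 = 4

4


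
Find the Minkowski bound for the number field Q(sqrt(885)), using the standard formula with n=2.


d = 885, d mod 4 = 1, so disc(K) = d = 885; |disc(K)| = 885
Real quadratic field, so n = 2, s = r2 = 0, r1 = 2
M = (n!/n^n) * (4/pi)^s * sqrt(|disc(K)|) = (2!/2^2) * (4/pi)^0 * sqrt(885)
= 0.5 * 1.000000 * 29.748950
= 14.8745

14.8745


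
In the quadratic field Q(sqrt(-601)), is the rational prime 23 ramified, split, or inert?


K = Q(sqrt(-601)). Since d mod 4 = 3, disc(K) = -2404.
Check p | disc: -2404 mod 23 = 11.
p does not divide disc. Compute Legendre symbol (d/p):
20^((23-1)/2) mod 23 = -1
(d/p) = -1, so p is inert: (p) stays prime with e=1, f=2, g=1.
Therefore p is inert.

inert


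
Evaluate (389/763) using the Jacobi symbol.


Compute (389/763) via quadratic reciprocity:
  reciprocity: (389/763) -> +(763/389)
  reduce: (374/389)
  pull out 2: (2/389) = -1  (since 389 mod 8 = 5)
  reciprocity: (187/389) -> +(389/187)
  reduce: (15/187)
  reciprocity: (15/187) -> -(187/15)
  reduce: (7/15)
  reciprocity: (7/15) -> -(15/7)
  reduce: (1/7)
  (1/7) = 1
Product of signs = -1

-1


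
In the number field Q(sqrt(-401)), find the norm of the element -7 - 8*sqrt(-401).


N(a + b*sqrt(d)) = a^2 - d*b^2
= (-7)^2 - (-401)*(-8)^2
= 49 + 25664
= 25713

25713


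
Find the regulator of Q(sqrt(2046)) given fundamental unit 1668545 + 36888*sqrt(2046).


epsilon = 1668545 + 36888*sqrt(2046)
= 3.3371e+06
R = ln(3.3371e+06)
= 15.0206

15.0206


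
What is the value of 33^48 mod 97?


p = 97 is prime and the exponent is (p-1)/2 = 48, so by Euler's criterion 33^48 = (33/97) = +1 or -1 mod 97.
Compute by square-and-multiply:
  48 = 32 + 16 (binary 110000)
  Repeated squaring mod 97: 33^1 = 33, 33^2 = 22, 33^4 = 96, 33^8 = 1, 33^16 = 1, 33^32 = 1
  33^48 = 33^32 * 33^16 = 1 * 1 mod 97
    1 * 1 = 1 = 1 mod 97
  33^48 = 1 mod 97
Result 1: 33 is a quadratic residue mod 97.
33^48 mod 97 = 1

1


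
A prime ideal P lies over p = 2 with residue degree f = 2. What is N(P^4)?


N(P^a) = p^(a*f)
= 2^(4*2)
= 2^8
= 256

256


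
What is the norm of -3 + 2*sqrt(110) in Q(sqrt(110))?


N(a + b*sqrt(d)) = a^2 - d*b^2
= (-3)^2 - (110)*(2)^2
= 9 - 440
= -431

-431


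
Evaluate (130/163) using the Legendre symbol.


p = 163 is prime, so compute (130/163) with the reciprocity algorithm (Jacobi-symbol steps: pull out 2s via (2/n), flip via reciprocity, reduce):
  pull out 2: (2/163) = -1  (since 163 mod 8 = 3)
  reciprocity: (65/163) -> +(163/65)
  reduce: (33/65)
  reciprocity: (33/65) -> +(65/33)
  reduce: (32/33)
  pull out 2: (2/33) = +1  (since 33 mod 8 = 1)
  pull out 2: (2/33) = +1  (since 33 mod 8 = 1)
  pull out 2: (2/33) = +1  (since 33 mod 8 = 1)
  pull out 2: (2/33) = +1  (since 33 mod 8 = 1)
  pull out 2: (2/33) = +1  (since 33 mod 8 = 1)
  (1/33) = 1
Product of signs = -1
(130/163) = -1

-1


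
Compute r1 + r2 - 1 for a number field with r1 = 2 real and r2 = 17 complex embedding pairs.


By Dirichlet's unit theorem:
rank = r1 + r2 - 1
= 2 + 17 - 1
= 18

18


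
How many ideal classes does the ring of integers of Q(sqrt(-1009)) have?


K = Q(sqrt(-1009)). d mod 4 = 3, so D = disc(K) = 4d = -4036
h(K) equals the number of primitive reduced positive-definite forms (a, b, c) = a*x^2 + b*x*y + c*y^2 with b^2 - 4ac = D,
where reduced means |b| <= a <= c, with b >= 0 whenever |b| = a or a = c, and primitive means gcd(a, b, c) = 1.
Reduced forces 3a^2 <= |D| = 4036, so 1 <= a <= 36; b must have the parity of D, and c = (b^2 - D)/(4a) must be an integer >= a.
Enumerate a = 1..36, b in [-a, a]:
  a=1: (1, 0, 1009)  [1]
  a=2: (2, 2, 505)  [1]
  a=3..4: none
  a=5: (5, -2, 202), (5, 2, 202)  [2]
  a=6..9: none
  a=10: (10, -2, 101), (10, 2, 101)  [2]
  a=11: (11, -10, 94), (11, 10, 94)  [2]
  a=12..18: none
  a=19: (19, -12, 55), (19, 12, 55)  [2]
  a=20..21: none
  a=22: (22, -10, 47), (22, 10, 47)  [2]
  a=23: (23, -14, 46), (23, 14, 46)  [2]
  a=24: none
  a=25: (25, -8, 41), (25, 8, 41)  [2]
  a=26..28: none
  a=29: (29, -16, 37), (29, 16, 37)  [2]
  a=30: none
  a=31: (31, -26, 38), (31, 26, 38)  [2]
  a=32..36: none
Total reduced forms: 1 + 1 + 2 + 2 + 2 + 2 + 2 + 2 + 2 + 2 + 2 = 20
h = 20

20


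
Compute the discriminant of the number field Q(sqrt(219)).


For K = Q(sqrt(d)) with d squarefree: disc(K) = d if d = 1 mod 4, and disc(K) = 4d if d = 2 or 3 mod 4.
Here d = 219, and d mod 4 = 3.
d = 3 mod 4, not 1 (O_K = Z[sqrt(d)]), so disc(K) = 4d = 4 * (219) = 876

876


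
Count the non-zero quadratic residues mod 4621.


For prime p, the number of non-zero quadratic residues is (p-1)/2.
= (4621-1)/2
= 2310

2310


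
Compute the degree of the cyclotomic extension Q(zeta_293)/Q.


The degree equals Euler's totient phi(293).
293 = 293
phi(293) = 292

292


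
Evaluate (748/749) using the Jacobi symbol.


Compute (748/749) via quadratic reciprocity:
  pull out 2: (2/749) = -1  (since 749 mod 8 = 5)
  pull out 2: (2/749) = -1  (since 749 mod 8 = 5)
  reciprocity: (187/749) -> +(749/187)
  reduce: (1/187)
  (1/187) = 1
Product of signs = 1

1


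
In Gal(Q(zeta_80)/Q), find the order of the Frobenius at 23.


The Frobenius at p in Gal(Q(zeta_n)/Q) = (Z/nZ)* is the class of p, so its order is ord_80(23), the smallest k >= 1 with 23^k = 1 mod 80.
n = 80 = 2^4 * 5, phi(80) = 32; the order divides phi(n).
Divisors of 32: 1, 2, 4, 8, 16, 32
Repeated squaring mod 80: 23^1 = 23, 23^2 = 49, 23^4 = 1, 23^8 = 1, 23^16 = 1, 23^32 = 1
Test divisors in increasing order:
  k=1: 23^1 = 23 mod 80
  k=2: 23^2 = 49 mod 80
  k=4: 23^4 = 1 mod 80  <- first divisor giving 1
Order = 4

4


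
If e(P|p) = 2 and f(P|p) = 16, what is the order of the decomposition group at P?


|D_P| = e * f
= 2 * 16
= 32

32


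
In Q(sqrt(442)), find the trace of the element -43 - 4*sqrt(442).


Tr(a + b*sqrt(d)) = (a + b*sqrt(d)) + (a - b*sqrt(d)) = 2a
= 2 * (-43)
= -86

-86


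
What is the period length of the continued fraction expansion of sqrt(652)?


Run the CF algorithm for sqrt(652).
a_0 = floor(sqrt(652)) = 25; set m_0=0, q_0=1.
Recurrence: m' = q*a - m,  q' = (d - m'^2)/q,  a' = floor((a_0 + m')/q').
  step 1: m=25, q=27, a=1
  step 2: m=2, q=24, a=1
  step 3: m=22, q=7, a=6
  step 4: m=20, q=36, a=1
  step 5: m=16, q=11, a=3
  step 6: m=17, q=33, a=1
  step 7: m=16, q=12, a=3
  step 8: m=20, q=21, a=2
  step 9: m=22, q=8, a=5
  step 10: m=18, q=41, a=1
  step 11: m=23, q=3, a=16
  step 12: m=25, q=9, a=5
  step 13: m=20, q=28, a=1
  step 14: m=8, q=21, a=1
  step 15: m=13, q=23, a=1
  step 16: m=10, q=24, a=1
  step 17: m=14, q=19, a=2
  step 18: m=24, q=4, a=12
  step 19: m=24, q=19, a=2
  step 20: m=14, q=24, a=1
  step 21: m=10, q=23, a=1
  step 22: m=13, q=21, a=1
  step 23: m=8, q=28, a=1
  step 24: m=20, q=9, a=5
  step 25: m=25, q=3, a=16
  step 26: m=23, q=41, a=1
  step 27: m=18, q=8, a=5
  step 28: m=22, q=21, a=2
  step 29: m=20, q=12, a=3
  step 30: m=16, q=33, a=1
  step 31: m=17, q=11, a=3
  step 32: m=16, q=36, a=1
  step 33: m=20, q=7, a=6
  step 34: m=22, q=24, a=1
  step 35: m=2, q=27, a=1
  step 36: m=25, q=1, a=50
a_36 = 2*a_0 = 50, so the period closes here.
sqrt(652) = [25; 1, 1, 6, 1, 3, 1, 3, 2, 5, 1, 16, 5, 1, 1, 1, 1, 2, 12, 2, 1, 1, 1, 1, 5, 16, 1, 5, 2, 3, 1, 3, 1, 6, 1, 1, 50]
Period length = 36

36


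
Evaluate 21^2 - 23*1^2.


x^2 - d*y^2
= 21^2 - 23*1^2
= 441 - 23
= 418

418


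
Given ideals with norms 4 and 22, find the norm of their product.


N(IJ) = N(I) * N(J)
= 4 * 22
= 88

88


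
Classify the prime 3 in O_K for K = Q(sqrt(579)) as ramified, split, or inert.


K = Q(sqrt(579)). Since d mod 4 = 3, disc(K) = 2316.
Check p | disc: 2316 mod 3 = 0.
p divides disc, so p ramifies: (p) = P^2 with e=2, f=1, g=1.
Therefore p is ramified.

ramified


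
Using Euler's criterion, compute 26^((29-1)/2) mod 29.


p = 29 is prime and the exponent is (p-1)/2 = 14, so by Euler's criterion 26^14 = (26/29) = +1 or -1 mod 29.
Compute by square-and-multiply:
  14 = 8 + 4 + 2 (binary 1110)
  Repeated squaring mod 29: 26^1 = 26, 26^2 = 9, 26^4 = 23, 26^8 = 7
  26^14 = 26^8 * 26^4 * 26^2 = 7 * 23 * 9 mod 29
    7 * 23 = 161 = 16 mod 29
    16 * 9 = 144 = 28 mod 29
  26^14 = 28 mod 29
Result 28 = p - 1 = -1 mod 29: 26 is a quadratic non-residue mod 29. As a residue in [0, p-1] the value is 28.
26^14 mod 29 = 28

28


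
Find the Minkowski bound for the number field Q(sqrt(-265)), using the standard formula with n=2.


d = -265, d mod 4 = 3, so disc(K) = 4d = -1060; |disc(K)| = 1060
Imaginary quadratic field, so n = 2, s = r2 = 1, r1 = 0
M = (n!/n^n) * (4/pi)^s * sqrt(|disc(K)|) = (2!/2^2) * (4/pi)^1 * sqrt(1060)
= 0.5 * 1.273240 * 32.557641
= 20.7268

20.7268


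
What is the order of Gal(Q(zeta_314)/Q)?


|Gal(Q(zeta_314)/Q)| = phi(314)
= 156

156


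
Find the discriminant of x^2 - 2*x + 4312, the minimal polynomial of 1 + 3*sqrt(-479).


The element 1 + 3*sqrt(-479) has minimal polynomial:
x^2 - 2*x + 4312
Discriminant = (-2)^2 - 4*(4312)
= 4 - 17248
= -17244

-17244


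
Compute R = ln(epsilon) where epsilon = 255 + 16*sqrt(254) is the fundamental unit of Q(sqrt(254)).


epsilon = 255 + 16*sqrt(254)
= 509.9980
R = ln(509.9980)
= 6.2344

6.2344


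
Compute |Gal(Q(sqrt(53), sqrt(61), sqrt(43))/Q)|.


The 3 square roots of distinct primes are multiplicatively independent over Q,
so [K:Q] = 2^3 and Gal(K/Q) is isomorphic to (Z/2Z)^3.
|Gal| = 2^3 = 8

8


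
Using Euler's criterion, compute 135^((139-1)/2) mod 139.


p = 139 is prime and the exponent is (p-1)/2 = 69, so by Euler's criterion 135^69 = (135/139) = +1 or -1 mod 139.
Compute by square-and-multiply:
  69 = 64 + 4 + 1 (binary 1000101)
  Repeated squaring mod 139: 135^1 = 135, 135^2 = 16, 135^4 = 117, 135^8 = 67, 135^16 = 41, 135^32 = 13, 135^64 = 30
  135^69 = 135^64 * 135^4 * 135^1 = 30 * 117 * 135 mod 139
    30 * 117 = 3510 = 35 mod 139
    35 * 135 = 4725 = 138 mod 139
  135^69 = 138 mod 139
Result 138 = p - 1 = -1 mod 139: 135 is a quadratic non-residue mod 139. As a residue in [0, p-1] the value is 138.
135^69 mod 139 = 138

138


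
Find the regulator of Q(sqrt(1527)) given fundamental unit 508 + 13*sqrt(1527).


epsilon = 508 + 13*sqrt(1527)
= 1015.9990
R = ln(1015.9990)
= 6.9236

6.9236


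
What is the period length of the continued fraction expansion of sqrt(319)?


Run the CF algorithm for sqrt(319).
a_0 = floor(sqrt(319)) = 17; set m_0=0, q_0=1.
Recurrence: m' = q*a - m,  q' = (d - m'^2)/q,  a' = floor((a_0 + m')/q').
  step 1: m=17, q=30, a=1
  step 2: m=13, q=5, a=6
  step 3: m=17, q=6, a=5
  step 4: m=13, q=25, a=1
  step 5: m=12, q=7, a=4
  step 6: m=16, q=9, a=3
  step 7: m=11, q=22, a=1
  step 8: m=11, q=9, a=3
  step 9: m=16, q=7, a=4
  step 10: m=12, q=25, a=1
  step 11: m=13, q=6, a=5
  step 12: m=17, q=5, a=6
  step 13: m=13, q=30, a=1
  step 14: m=17, q=1, a=34
a_14 = 2*a_0 = 34, so the period closes here.
sqrt(319) = [17; 1, 6, 5, 1, 4, 3, 1, 3, 4, 1, 5, 6, 1, 34]
Period length = 14

14


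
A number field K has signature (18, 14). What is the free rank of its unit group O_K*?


By Dirichlet's unit theorem:
rank = r1 + r2 - 1
= 18 + 14 - 1
= 31

31


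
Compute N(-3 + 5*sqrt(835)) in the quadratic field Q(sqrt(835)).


N(a + b*sqrt(d)) = a^2 - d*b^2
= (-3)^2 - (835)*(5)^2
= 9 - 20875
= -20866

-20866


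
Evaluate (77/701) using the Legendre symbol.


p = 701 is prime, so compute (77/701) with the reciprocity algorithm (Jacobi-symbol steps: pull out 2s via (2/n), flip via reciprocity, reduce):
  reciprocity: (77/701) -> +(701/77)
  reduce: (8/77)
  pull out 2: (2/77) = -1  (since 77 mod 8 = 5)
  pull out 2: (2/77) = -1  (since 77 mod 8 = 5)
  pull out 2: (2/77) = -1  (since 77 mod 8 = 5)
  (1/77) = 1
Product of signs = -1
(77/701) = -1

-1


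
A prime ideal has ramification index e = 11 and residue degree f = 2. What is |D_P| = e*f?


|D_P| = e * f
= 11 * 2
= 22

22


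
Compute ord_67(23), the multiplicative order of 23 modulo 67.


We want ord_67(23), the smallest k >= 1 with 23^k = 1 mod 67.
n = 67 = 67, phi(67) = 66; the order divides phi(n).
Divisors of 66: 1, 2, 3, 6, 11, 22, 33, 66
Repeated squaring mod 67: 23^1 = 23, 23^2 = 60, 23^4 = 49, 23^8 = 56, 23^16 = 54, 23^32 = 35, 23^64 = 19
Test divisors in increasing order:
  k=1: 23^1 = 23 mod 67
  k=2: 23^2 = 60 mod 67
  k=3: 23^3 = 60 * 23 = 40 mod 67
  k=6: 23^6 = 49 * 60 = 59 mod 67
  k=11: 23^11 = 56 * 60 * 23 = 29 mod 67
  k=22: 23^22 = 54 * 49 * 60 = 37 mod 67
  k=33: 23^33 = 35 * 23 = 1 mod 67  <- first divisor giving 1
Order = 33

33


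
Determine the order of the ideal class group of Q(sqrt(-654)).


K = Q(sqrt(-654)). d mod 4 = 2, so D = disc(K) = 4d = -2616
h(K) equals the number of primitive reduced positive-definite forms (a, b, c) = a*x^2 + b*x*y + c*y^2 with b^2 - 4ac = D,
where reduced means |b| <= a <= c, with b >= 0 whenever |b| = a or a = c, and primitive means gcd(a, b, c) = 1.
Reduced forces 3a^2 <= |D| = 2616, so 1 <= a <= 29; b must have the parity of D, and c = (b^2 - D)/(4a) must be an integer >= a.
Enumerate a = 1..29, b in [-a, a]:
  a=1: (1, 0, 654)  [1]
  a=2: (2, 0, 327)  [1]
  a=3: (3, 0, 218)  [1]
  a=4: none
  a=5: (5, -2, 131), (5, 2, 131)  [2]
  a=6: (6, 0, 109)  [1]
  a=7: (7, -4, 94), (7, 4, 94)  [2]
  a=8..9: none
  a=10: (10, -8, 67), (10, 8, 67)  [2]
  a=11..12: none
  a=13: (13, -6, 51), (13, 6, 51)  [2]
  a=14: (14, -4, 47), (14, 4, 47)  [2]
  a=15: (15, -12, 46), (15, 12, 46)  [2]
  a=16: none
  a=17: (17, -6, 39), (17, 6, 39)  [2]
  a=18: none
  a=19: (19, -14, 37), (19, 14, 37)  [2]
  a=20: none
  a=21: (21, -18, 35), (21, 18, 35)  [2]
  a=22: none
  a=23: (23, -12, 30), (23, 12, 30)  [2]
  a=24: none
  a=25: (25, -22, 31), (25, 22, 31)  [2]
  a=26: (26, -20, 29), (26, 20, 29)  [2]
  a=27..29: none
Total reduced forms: 1 + 1 + 1 + 2 + 1 + 2 + 2 + 2 + 2 + 2 + 2 + 2 + 2 + 2 + 2 + 2 = 28
h = 28

28


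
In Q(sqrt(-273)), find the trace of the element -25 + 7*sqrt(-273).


Tr(a + b*sqrt(d)) = (a + b*sqrt(d)) + (a - b*sqrt(d)) = 2a
= 2 * (-25)
= -50

-50


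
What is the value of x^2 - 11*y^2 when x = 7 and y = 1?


x^2 - d*y^2
= 7^2 - 11*1^2
= 49 - 11
= 38

38


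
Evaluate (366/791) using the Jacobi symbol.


Compute (366/791) via quadratic reciprocity:
  pull out 2: (2/791) = +1  (since 791 mod 8 = 7)
  reciprocity: (183/791) -> -(791/183)
  reduce: (59/183)
  reciprocity: (59/183) -> -(183/59)
  reduce: (6/59)
  pull out 2: (2/59) = -1  (since 59 mod 8 = 3)
  reciprocity: (3/59) -> -(59/3)
  reduce: (2/3)
  pull out 2: (2/3) = -1  (since 3 mod 8 = 3)
  (1/3) = 1
Product of signs = -1

-1


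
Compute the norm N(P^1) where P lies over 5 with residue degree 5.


N(P^a) = p^(a*f)
= 5^(1*5)
= 5^5
= 3125

3125


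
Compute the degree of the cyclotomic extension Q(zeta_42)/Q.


The degree equals Euler's totient phi(42).
42 = 2 * 3 * 7
phi(42) = 12

12


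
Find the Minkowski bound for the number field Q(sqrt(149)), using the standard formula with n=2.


d = 149, d mod 4 = 1, so disc(K) = d = 149; |disc(K)| = 149
Real quadratic field, so n = 2, s = r2 = 0, r1 = 2
M = (n!/n^n) * (4/pi)^s * sqrt(|disc(K)|) = (2!/2^2) * (4/pi)^0 * sqrt(149)
= 0.5 * 1.000000 * 12.206556
= 6.1033

6.1033


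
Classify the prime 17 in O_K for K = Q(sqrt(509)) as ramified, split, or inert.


K = Q(sqrt(509)). Since d mod 4 = 1, disc(K) = 509.
Check p | disc: 509 mod 17 = 16.
p does not divide disc. Compute Legendre symbol (d/p):
16^((17-1)/2) mod 17 = 1
(d/p) = 1, so p splits: (p) = P*P' with e=1, f=1, g=2.
Therefore p is split.

split


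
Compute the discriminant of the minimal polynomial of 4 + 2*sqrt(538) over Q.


The element 4 + 2*sqrt(538) has minimal polynomial:
x^2 - 8*x - 2136
Discriminant = (-8)^2 - 4*(-2136)
= 64 + 8544
= 8608

8608


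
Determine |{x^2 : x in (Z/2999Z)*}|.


For prime p, the number of non-zero quadratic residues is (p-1)/2.
= (2999-1)/2
= 1499

1499


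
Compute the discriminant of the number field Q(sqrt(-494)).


For K = Q(sqrt(d)) with d squarefree: disc(K) = d if d = 1 mod 4, and disc(K) = 4d if d = 2 or 3 mod 4.
Here d = -494, and d mod 4 = 2.
d = 2 mod 4, not 1 (O_K = Z[sqrt(d)]), so disc(K) = 4d = 4 * (-494) = -1976

-1976


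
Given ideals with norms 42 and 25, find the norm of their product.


N(IJ) = N(I) * N(J)
= 42 * 25
= 1050

1050


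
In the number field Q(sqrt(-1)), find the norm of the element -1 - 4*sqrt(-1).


N(a + b*sqrt(d)) = a^2 - d*b^2
= (-1)^2 - (-1)*(-4)^2
= 1 + 16
= 17

17


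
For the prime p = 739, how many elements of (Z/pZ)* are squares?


For prime p, the number of non-zero quadratic residues is (p-1)/2.
= (739-1)/2
= 369

369


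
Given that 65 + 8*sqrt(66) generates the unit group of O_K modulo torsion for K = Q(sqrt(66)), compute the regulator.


epsilon = 65 + 8*sqrt(66)
= 129.9923
R = ln(129.9923)
= 4.8675

4.8675


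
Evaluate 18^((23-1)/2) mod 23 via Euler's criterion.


p = 23 is prime and the exponent is (p-1)/2 = 11, so by Euler's criterion 18^11 = (18/23) = +1 or -1 mod 23.
Compute by square-and-multiply:
  11 = 8 + 2 + 1 (binary 1011)
  Repeated squaring mod 23: 18^1 = 18, 18^2 = 2, 18^4 = 4, 18^8 = 16
  18^11 = 18^8 * 18^2 * 18^1 = 16 * 2 * 18 mod 23
    16 * 2 = 32 = 9 mod 23
    9 * 18 = 162 = 1 mod 23
  18^11 = 1 mod 23
Result 1: 18 is a quadratic residue mod 23.
18^11 mod 23 = 1

1


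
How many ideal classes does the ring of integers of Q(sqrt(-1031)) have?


K = Q(sqrt(-1031)). d mod 4 = 1, so D = disc(K) = d = -1031
h(K) equals the number of primitive reduced positive-definite forms (a, b, c) = a*x^2 + b*x*y + c*y^2 with b^2 - 4ac = D,
where reduced means |b| <= a <= c, with b >= 0 whenever |b| = a or a = c, and primitive means gcd(a, b, c) = 1.
Reduced forces 3a^2 <= |D| = 1031, so 1 <= a <= 18; b must have the parity of D, and c = (b^2 - D)/(4a) must be an integer >= a.
Enumerate a = 1..18, b in [-a, a]:
  a=1: (1, 1, 258)  [1]
  a=2: (2, -1, 129), (2, 1, 129)  [2]
  a=3: (3, -1, 86), (3, 1, 86)  [2]
  a=4: (4, -3, 65), (4, 3, 65)  [2]
  a=5: (5, -3, 52), (5, 3, 52)  [2]
  a=6: (6, -5, 44), (6, -1, 43), (6, 1, 43), (6, 5, 44)  [4]
  a=7: none
  a=8: (8, -5, 33), (8, 5, 33)  [2]
  a=9: (9, -7, 30), (9, 7, 30)  [2]
  a=10: (10, -7, 27), (10, -3, 26), (10, 3, 26), (10, 7, 27)  [4]
  a=11: (11, -5, 24), (11, 5, 24)  [2]
  a=12: (12, -11, 24), (12, -5, 22), (12, 5, 22), (12, 11, 24)  [4]
  a=13: (13, -3, 20), (13, 3, 20)  [2]
  a=14: none
  a=15: (15, -13, 20), (15, -7, 18), (15, 7, 18), (15, 13, 20)  [4]
  a=16: (16, -11, 18), (16, 11, 18)  [2]
  a=17..18: none
Total reduced forms: 1 + 2 + 2 + 2 + 2 + 4 + 2 + 2 + 4 + 2 + 4 + 2 + 4 + 2 = 35
h = 35

35


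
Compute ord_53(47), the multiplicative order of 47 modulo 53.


We want ord_53(47), the smallest k >= 1 with 47^k = 1 mod 53.
n = 53 = 53, phi(53) = 52; the order divides phi(n).
Divisors of 52: 1, 2, 4, 13, 26, 52
Repeated squaring mod 53: 47^1 = 47, 47^2 = 36, 47^4 = 24, 47^8 = 46, 47^16 = 49, 47^32 = 16
Test divisors in increasing order:
  k=1: 47^1 = 47 mod 53
  k=2: 47^2 = 36 mod 53
  k=4: 47^4 = 24 mod 53
  k=13: 47^13 = 46 * 24 * 47 = 1 mod 53  <- first divisor giving 1
Order = 13

13


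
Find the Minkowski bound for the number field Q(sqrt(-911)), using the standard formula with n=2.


d = -911, d mod 4 = 1, so disc(K) = d = -911; |disc(K)| = 911
Imaginary quadratic field, so n = 2, s = r2 = 1, r1 = 0
M = (n!/n^n) * (4/pi)^s * sqrt(|disc(K)|) = (2!/2^2) * (4/pi)^1 * sqrt(911)
= 0.5 * 1.273240 * 30.182777
= 19.2150

19.2150


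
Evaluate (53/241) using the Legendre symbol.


p = 241 is prime, so compute (53/241) with the reciprocity algorithm (Jacobi-symbol steps: pull out 2s via (2/n), flip via reciprocity, reduce):
  reciprocity: (53/241) -> +(241/53)
  reduce: (29/53)
  reciprocity: (29/53) -> +(53/29)
  reduce: (24/29)
  pull out 2: (2/29) = -1  (since 29 mod 8 = 5)
  pull out 2: (2/29) = -1  (since 29 mod 8 = 5)
  pull out 2: (2/29) = -1  (since 29 mod 8 = 5)
  reciprocity: (3/29) -> +(29/3)
  reduce: (2/3)
  pull out 2: (2/3) = -1  (since 3 mod 8 = 3)
  (1/3) = 1
Product of signs = 1
(53/241) = 1

1


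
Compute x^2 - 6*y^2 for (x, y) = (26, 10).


x^2 - d*y^2
= 26^2 - 6*10^2
= 676 - 600
= 76

76


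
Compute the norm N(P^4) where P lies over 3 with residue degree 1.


N(P^a) = p^(a*f)
= 3^(4*1)
= 3^4
= 81

81


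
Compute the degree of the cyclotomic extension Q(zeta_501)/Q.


The degree equals Euler's totient phi(501).
501 = 3 * 167
phi(501) = 332

332


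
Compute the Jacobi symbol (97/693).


Compute (97/693) via quadratic reciprocity:
  reciprocity: (97/693) -> +(693/97)
  reduce: (14/97)
  pull out 2: (2/97) = +1  (since 97 mod 8 = 1)
  reciprocity: (7/97) -> +(97/7)
  reduce: (6/7)
  pull out 2: (2/7) = +1  (since 7 mod 8 = 7)
  reciprocity: (3/7) -> -(7/3)
  reduce: (1/3)
  (1/3) = 1
Product of signs = -1

-1


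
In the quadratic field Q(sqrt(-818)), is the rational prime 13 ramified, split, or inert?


K = Q(sqrt(-818)). Since d mod 4 = 2, disc(K) = -3272.
Check p | disc: -3272 mod 13 = 4.
p does not divide disc. Compute Legendre symbol (d/p):
1^((13-1)/2) mod 13 = 1
(d/p) = 1, so p splits: (p) = P*P' with e=1, f=1, g=2.
Therefore p is split.

split


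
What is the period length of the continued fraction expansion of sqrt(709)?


Run the CF algorithm for sqrt(709).
a_0 = floor(sqrt(709)) = 26; set m_0=0, q_0=1.
Recurrence: m' = q*a - m,  q' = (d - m'^2)/q,  a' = floor((a_0 + m')/q').
  step 1: m=26, q=33, a=1
  step 2: m=7, q=20, a=1
  step 3: m=13, q=27, a=1
  step 4: m=14, q=19, a=2
  step 5: m=24, q=7, a=7
  step 6: m=25, q=12, a=4
  step 7: m=23, q=15, a=3
  step 8: m=22, q=15, a=3
  step 9: m=23, q=12, a=4
  step 10: m=25, q=7, a=7
  step 11: m=24, q=19, a=2
  step 12: m=14, q=27, a=1
  step 13: m=13, q=20, a=1
  step 14: m=7, q=33, a=1
  step 15: m=26, q=1, a=52
a_15 = 2*a_0 = 52, so the period closes here.
sqrt(709) = [26; 1, 1, 1, 2, 7, 4, 3, 3, 4, 7, 2, 1, 1, 1, 52]
Period length = 15

15


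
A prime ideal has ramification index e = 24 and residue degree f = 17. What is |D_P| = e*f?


|D_P| = e * f
= 24 * 17
= 408

408


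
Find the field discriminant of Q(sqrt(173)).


For K = Q(sqrt(d)) with d squarefree: disc(K) = d if d = 1 mod 4, and disc(K) = 4d if d = 2 or 3 mod 4.
Here d = 173, and d mod 4 = 1.
d = 1 mod 4 (O_K = Z[(1+sqrt(d))/2]), so disc(K) = d = 173

173


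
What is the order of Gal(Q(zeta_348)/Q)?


|Gal(Q(zeta_348)/Q)| = phi(348)
= 112

112


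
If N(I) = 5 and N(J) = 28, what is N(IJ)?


N(IJ) = N(I) * N(J)
= 5 * 28
= 140

140


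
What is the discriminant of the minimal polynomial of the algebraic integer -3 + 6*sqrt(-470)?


The element -3 + 6*sqrt(-470) has minimal polynomial:
x^2 + 6*x + 16929
Discriminant = (6)^2 - 4*(16929)
= 36 - 67716
= -67680

-67680


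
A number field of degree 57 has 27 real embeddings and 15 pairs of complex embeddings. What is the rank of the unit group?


By Dirichlet's unit theorem:
rank = r1 + r2 - 1
= 27 + 15 - 1
= 41

41


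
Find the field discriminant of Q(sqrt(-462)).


For K = Q(sqrt(d)) with d squarefree: disc(K) = d if d = 1 mod 4, and disc(K) = 4d if d = 2 or 3 mod 4.
Here d = -462, and d mod 4 = 2.
d = 2 mod 4, not 1 (O_K = Z[sqrt(d)]), so disc(K) = 4d = 4 * (-462) = -1848

-1848


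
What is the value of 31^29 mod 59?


p = 59 is prime and the exponent is (p-1)/2 = 29, so by Euler's criterion 31^29 = (31/59) = +1 or -1 mod 59.
Compute by square-and-multiply:
  29 = 16 + 8 + 4 + 1 (binary 11101)
  Repeated squaring mod 59: 31^1 = 31, 31^2 = 17, 31^4 = 53, 31^8 = 36, 31^16 = 57
  31^29 = 31^16 * 31^8 * 31^4 * 31^1 = 57 * 36 * 53 * 31 mod 59
    57 * 36 = 2052 = 46 mod 59
    46 * 53 = 2438 = 19 mod 59
    19 * 31 = 589 = 58 mod 59
  31^29 = 58 mod 59
Result 58 = p - 1 = -1 mod 59: 31 is a quadratic non-residue mod 59. As a residue in [0, p-1] the value is 58.
31^29 mod 59 = 58

58


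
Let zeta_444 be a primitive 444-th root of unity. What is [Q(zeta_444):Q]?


The degree equals Euler's totient phi(444).
444 = 2^2 * 3 * 37
phi(444) = 144

144


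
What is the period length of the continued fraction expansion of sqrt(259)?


Run the CF algorithm for sqrt(259).
a_0 = floor(sqrt(259)) = 16; set m_0=0, q_0=1.
Recurrence: m' = q*a - m,  q' = (d - m'^2)/q,  a' = floor((a_0 + m')/q').
  step 1: m=16, q=3, a=10
  step 2: m=14, q=21, a=1
  step 3: m=7, q=10, a=2
  step 4: m=13, q=9, a=3
  step 5: m=14, q=7, a=4
  step 6: m=14, q=9, a=3
  step 7: m=13, q=10, a=2
  step 8: m=7, q=21, a=1
  step 9: m=14, q=3, a=10
  step 10: m=16, q=1, a=32
a_10 = 2*a_0 = 32, so the period closes here.
sqrt(259) = [16; 10, 1, 2, 3, 4, 3, 2, 1, 10, 32]
Period length = 10

10


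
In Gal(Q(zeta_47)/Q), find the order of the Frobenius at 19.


The Frobenius at p in Gal(Q(zeta_n)/Q) = (Z/nZ)* is the class of p, so its order is ord_47(19), the smallest k >= 1 with 19^k = 1 mod 47.
n = 47 = 47, phi(47) = 46; the order divides phi(n).
Divisors of 46: 1, 2, 23, 46
Repeated squaring mod 47: 19^1 = 19, 19^2 = 32, 19^4 = 37, 19^8 = 6, 19^16 = 36, 19^32 = 27
Test divisors in increasing order:
  k=1: 19^1 = 19 mod 47
  k=2: 19^2 = 32 mod 47
  k=23: 19^23 = 36 * 37 * 32 * 19 = 46 mod 47
  k=46: 19^46 = 27 * 6 * 37 * 32 = 1 mod 47  <- first divisor giving 1
Order = 46

46


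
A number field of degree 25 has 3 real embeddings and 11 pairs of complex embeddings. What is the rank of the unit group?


By Dirichlet's unit theorem:
rank = r1 + r2 - 1
= 3 + 11 - 1
= 13

13


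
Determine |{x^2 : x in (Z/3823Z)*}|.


For prime p, the number of non-zero quadratic residues is (p-1)/2.
= (3823-1)/2
= 1911

1911


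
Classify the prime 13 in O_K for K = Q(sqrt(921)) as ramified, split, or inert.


K = Q(sqrt(921)). Since d mod 4 = 1, disc(K) = 921.
Check p | disc: 921 mod 13 = 11.
p does not divide disc. Compute Legendre symbol (d/p):
11^((13-1)/2) mod 13 = -1
(d/p) = -1, so p is inert: (p) stays prime with e=1, f=2, g=1.
Therefore p is inert.

inert


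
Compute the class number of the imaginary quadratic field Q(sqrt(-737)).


K = Q(sqrt(-737)). d mod 4 = 3, so D = disc(K) = 4d = -2948
h(K) equals the number of primitive reduced positive-definite forms (a, b, c) = a*x^2 + b*x*y + c*y^2 with b^2 - 4ac = D,
where reduced means |b| <= a <= c, with b >= 0 whenever |b| = a or a = c, and primitive means gcd(a, b, c) = 1.
Reduced forces 3a^2 <= |D| = 2948, so 1 <= a <= 31; b must have the parity of D, and c = (b^2 - D)/(4a) must be an integer >= a.
Enumerate a = 1..31, b in [-a, a]:
  a=1: (1, 0, 737)  [1]
  a=2: (2, 2, 369)  [1]
  a=3: (3, -2, 246), (3, 2, 246)  [2]
  a=4..5: none
  a=6: (6, -2, 123), (6, 2, 123)  [2]
  a=7..8: none
  a=9: (9, -2, 82), (9, 2, 82)  [2]
  a=10: none
  a=11: (11, 0, 67)  [1]
  a=12: none
  a=13: (13, -4, 57), (13, 4, 57)  [2]
  a=14..17: none
  a=18: (18, -2, 41), (18, 2, 41)  [2]
  a=19: (19, -4, 39), (19, 4, 39)  [2]
  a=20..21: none
  a=22: (22, 22, 39)  [1]
  a=23..25: none
  a=26: (26, -22, 33), (26, 22, 33)  [2]
  a=27: (27, -20, 31), (27, 20, 31)  [2]
  a=28..31: none
Total reduced forms: 1 + 1 + 2 + 2 + 2 + 1 + 2 + 2 + 2 + 1 + 2 + 2 = 20
h = 20

20
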